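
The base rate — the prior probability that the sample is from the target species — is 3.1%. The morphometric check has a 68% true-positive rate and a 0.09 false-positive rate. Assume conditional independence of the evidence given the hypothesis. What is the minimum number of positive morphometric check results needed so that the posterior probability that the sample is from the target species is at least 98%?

Prior odds = 0.031/0.969 = 31/969.
Likelihood ratio of a positive result = 0.68/0.09 = 68/9.
Target posterior odds = 0.98/0.02 = 49.
Require (68/9)ⁿ ≥ 49 ÷ (31/969) = 47481/31.
(68/9)³ = 314432/729 falls short of 47481/31 but (68/9)⁴ = 21381376/6561 reaches it, so n = 4.

4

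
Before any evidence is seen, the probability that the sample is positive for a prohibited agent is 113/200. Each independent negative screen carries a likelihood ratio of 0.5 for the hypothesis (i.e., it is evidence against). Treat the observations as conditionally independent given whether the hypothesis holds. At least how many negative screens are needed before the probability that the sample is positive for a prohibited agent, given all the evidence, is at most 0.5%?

9

Prior odds = 0.565/0.435 = 113/87.
Likelihood ratio per negative screen = 0.5.
Target posterior odds = 0.005/0.995 = 1/199.
Require 0.5ⁿ ≤ 1/199 ÷ (113/87) = 87/22487.
0.5⁸ = 0.00390625 is still above 87/22487 but 0.5⁹ = 0.001953125 is at or below it, so n = 9.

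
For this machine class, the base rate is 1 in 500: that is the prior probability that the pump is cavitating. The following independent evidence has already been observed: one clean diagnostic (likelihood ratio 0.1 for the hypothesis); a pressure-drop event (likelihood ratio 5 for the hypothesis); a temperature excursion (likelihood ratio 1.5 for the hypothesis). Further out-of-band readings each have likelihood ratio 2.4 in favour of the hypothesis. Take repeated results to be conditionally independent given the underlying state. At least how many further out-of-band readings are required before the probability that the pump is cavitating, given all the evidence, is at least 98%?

12

Prior odds = 0.002/0.998 = 1/499.
Combined Bayes factor of the evidence already in hand = 0.1 × 5 × 1.5 = 0.75.
Odds after that evidence = (1/499) × 0.75 = 3/1996.
Target odds = 0.98/0.02 = 49.
Need 2.4ⁿ ≥ 49 ÷ (3/1996) = 97804/3.
2.4¹¹ ≈15216.8 falls short of 97804/3 but 2.4¹² ≈36520.3 reaches it, so n = 12.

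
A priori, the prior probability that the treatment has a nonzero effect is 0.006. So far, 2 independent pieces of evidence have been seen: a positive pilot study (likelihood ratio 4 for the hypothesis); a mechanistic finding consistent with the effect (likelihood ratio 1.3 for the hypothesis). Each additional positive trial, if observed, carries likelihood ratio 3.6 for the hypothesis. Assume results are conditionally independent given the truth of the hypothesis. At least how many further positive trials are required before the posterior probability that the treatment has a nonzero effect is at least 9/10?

5

Prior odds = 0.006/0.994 = 3/497.
Combined Bayes factor of the evidence already in hand = 4 × 1.3 = 5.2.
Odds after that evidence = (3/497) × 5.2 = 78/2485.
Target odds = 0.9/0.1 = 9.
Need 3.6ⁿ ≥ 9 ÷ (78/2485) = 7455/26.
3.6⁴ = 167.9616 falls short of 7455/26 but 3.6⁵ = 604.66176 reaches it, so n = 5.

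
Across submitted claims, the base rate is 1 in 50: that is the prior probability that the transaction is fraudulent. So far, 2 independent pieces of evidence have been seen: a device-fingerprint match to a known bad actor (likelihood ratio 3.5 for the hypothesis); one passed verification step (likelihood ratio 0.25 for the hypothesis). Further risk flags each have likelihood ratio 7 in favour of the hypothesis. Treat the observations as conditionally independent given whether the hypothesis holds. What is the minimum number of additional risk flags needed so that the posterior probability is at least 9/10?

Prior odds = 0.02/0.98 = 1/49.
Combined Bayes factor of the evidence already in hand = 3.5 × 0.25 = 0.875.
Odds after that evidence = (1/49) × 0.875 = 1/56.
Target odds = 0.9/0.1 = 9.
Need 7ⁿ ≥ 9 ÷ (1/56) = 504.
7³ = 343 falls short of 504 but 7⁴ = 2401 reaches it, so n = 4.

4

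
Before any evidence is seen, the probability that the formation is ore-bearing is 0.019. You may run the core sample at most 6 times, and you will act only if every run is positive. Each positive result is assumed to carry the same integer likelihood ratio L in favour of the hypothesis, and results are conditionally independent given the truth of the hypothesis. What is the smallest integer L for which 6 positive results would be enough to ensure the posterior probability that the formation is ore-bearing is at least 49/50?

Prior odds = 0.019/0.981 = 19/981.
Target odds = 0.98/0.02 = 49.
Need L⁶ ≥ 49 ÷ (19/981) = 48069/19.
3⁶ = 729 < 48069/19 ≤ 4096 = 4⁶, so L = 4.

4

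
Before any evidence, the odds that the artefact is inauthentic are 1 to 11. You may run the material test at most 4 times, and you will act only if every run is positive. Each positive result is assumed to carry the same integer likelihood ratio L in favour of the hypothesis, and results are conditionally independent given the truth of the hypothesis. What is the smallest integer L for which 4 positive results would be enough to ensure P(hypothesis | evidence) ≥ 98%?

Prior odds = 1/11.
Target odds = 0.98/0.02 = 49.
Need L⁴ ≥ 49 ÷ (1/11) = 539.
4⁴ = 256 < 539 ≤ 625 = 5⁴, so L = 5.

5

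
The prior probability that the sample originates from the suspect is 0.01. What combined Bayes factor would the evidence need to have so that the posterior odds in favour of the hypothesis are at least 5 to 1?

495

Prior odds = 0.01/0.99 = 1/99.
Target odds = 5.
Required Bayes factor = 5 ÷ (1/99) = 495.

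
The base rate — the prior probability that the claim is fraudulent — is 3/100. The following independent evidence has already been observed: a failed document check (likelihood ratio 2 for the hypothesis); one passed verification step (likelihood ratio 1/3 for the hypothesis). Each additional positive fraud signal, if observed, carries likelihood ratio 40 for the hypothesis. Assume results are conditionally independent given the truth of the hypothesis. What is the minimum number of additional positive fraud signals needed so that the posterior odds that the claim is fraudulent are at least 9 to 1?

2

Prior odds = 0.03/0.97 = 3/97.
Combined Bayes factor of the evidence already in hand = 2 × (1/3) = 2/3.
Odds after that evidence = (3/97) × 2/3 = 2/97.
Target odds = 9.
Need 40ⁿ ≥ 9 ÷ (2/97) = 436.5.
40¹ = 40 falls short of 436.5 but 40² = 1600 reaches it, so n = 2.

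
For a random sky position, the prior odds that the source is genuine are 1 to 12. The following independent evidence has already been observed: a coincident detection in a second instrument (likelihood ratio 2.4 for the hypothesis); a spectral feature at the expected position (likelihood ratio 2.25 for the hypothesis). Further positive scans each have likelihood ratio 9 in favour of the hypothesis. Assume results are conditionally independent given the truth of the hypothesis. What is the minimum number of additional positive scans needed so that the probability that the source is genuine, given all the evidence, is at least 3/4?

Prior odds = 1/12.
Combined Bayes factor of the evidence already in hand = 2.4 × 2.25 = 5.4.
Odds after that evidence = (1/12) × 5.4 = 0.45.
Target odds = 0.75/0.25 = 3.
Need 9ⁿ ≥ 3 ÷ 0.45 = 20/3.
9¹ = 9, which meets the required 20/3; so n = 1.

1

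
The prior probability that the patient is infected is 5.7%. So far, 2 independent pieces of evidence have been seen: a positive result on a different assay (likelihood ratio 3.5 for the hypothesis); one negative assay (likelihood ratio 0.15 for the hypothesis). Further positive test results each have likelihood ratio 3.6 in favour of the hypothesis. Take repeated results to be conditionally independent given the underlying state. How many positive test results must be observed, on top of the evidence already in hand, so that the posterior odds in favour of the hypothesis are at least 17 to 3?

5

Prior odds = 0.057/0.943 = 57/943.
Combined Bayes factor of the evidence already in hand = 3.5 × 0.15 = 0.525.
Odds after that evidence = (57/943) × 0.525 = 1197/37720.
Target odds = 17/3.
Need 3.6ⁿ ≥ 17/3 ÷ (1197/37720) = 641240/3591.
3.6⁴ = 167.9616 falls short of 641240/3591 but 3.6⁵ = 604.66176 reaches it, so n = 5.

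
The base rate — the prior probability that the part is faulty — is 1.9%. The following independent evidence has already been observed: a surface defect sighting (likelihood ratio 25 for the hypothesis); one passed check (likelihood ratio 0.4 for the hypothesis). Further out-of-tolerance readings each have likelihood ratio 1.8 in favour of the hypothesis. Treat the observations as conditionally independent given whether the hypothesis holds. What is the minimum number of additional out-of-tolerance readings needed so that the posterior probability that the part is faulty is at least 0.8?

Prior odds = 0.019/0.981 = 19/981.
Combined Bayes factor of the evidence already in hand = 25 × 0.4 = 10.
Odds after that evidence = (19/981) × 10 = 190/981.
Target odds = 0.8/0.2 = 4.
Need 1.8ⁿ ≥ 4 ÷ (190/981) = 1962/95.
1.8⁵ = 18.89568 falls short of 1962/95 but 1.8⁶ = 531441/15625 reaches it, so n = 6.

6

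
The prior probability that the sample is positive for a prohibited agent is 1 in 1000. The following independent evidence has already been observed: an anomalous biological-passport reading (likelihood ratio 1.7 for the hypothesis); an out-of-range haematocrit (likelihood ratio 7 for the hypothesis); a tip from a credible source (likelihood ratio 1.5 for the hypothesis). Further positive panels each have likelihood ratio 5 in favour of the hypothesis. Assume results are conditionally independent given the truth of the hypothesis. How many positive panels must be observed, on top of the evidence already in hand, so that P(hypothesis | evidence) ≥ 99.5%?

Prior odds = 0.001/0.999 = 1/999.
Combined Bayes factor of the evidence already in hand = 1.7 × 7 × 1.5 = 17.85.
Odds after that evidence = (1/999) × 17.85 = 119/6660.
Target odds = 0.995/0.005 = 199.
Need 5ⁿ ≥ 199 ÷ (119/6660) = 1325340/119.
5⁵ = 3125 falls short of 1325340/119 but 5⁶ = 15625 reaches it, so n = 6.

6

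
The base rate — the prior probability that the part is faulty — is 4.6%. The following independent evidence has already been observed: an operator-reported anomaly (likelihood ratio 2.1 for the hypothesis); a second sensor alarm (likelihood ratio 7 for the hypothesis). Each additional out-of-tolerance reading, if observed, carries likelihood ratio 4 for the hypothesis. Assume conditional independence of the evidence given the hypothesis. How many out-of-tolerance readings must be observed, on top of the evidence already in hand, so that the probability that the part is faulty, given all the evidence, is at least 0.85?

Prior odds = 0.046/0.954 = 23/477.
Combined Bayes factor of the evidence already in hand = 2.1 × 7 = 14.7.
Odds after that evidence = (23/477) × 14.7 = 1127/1590.
Target odds = 0.85/0.15 = 17/3.
Need 4ⁿ ≥ 17/3 ÷ (1127/1590) = 9010/1127.
4¹ = 4 falls short of 9010/1127 but 4² = 16 reaches it, so n = 2.

2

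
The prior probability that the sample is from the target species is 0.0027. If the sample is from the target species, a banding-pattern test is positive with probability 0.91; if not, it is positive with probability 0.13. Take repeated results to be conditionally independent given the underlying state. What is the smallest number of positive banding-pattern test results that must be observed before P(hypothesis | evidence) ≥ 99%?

6

Prior odds = 0.0027/0.9973 = 27/9973.
Likelihood ratio of a positive = 0.91/0.13 = 7.
Target posterior odds = 0.99/0.01 = 99.
Need (27/9973) × 7ⁿ ≥ 99, i.e. 7ⁿ ≥ 109703/3.
7⁵ = 16807 falls short of 109703/3 but 7⁶ = 117649 reaches it, so n = 6.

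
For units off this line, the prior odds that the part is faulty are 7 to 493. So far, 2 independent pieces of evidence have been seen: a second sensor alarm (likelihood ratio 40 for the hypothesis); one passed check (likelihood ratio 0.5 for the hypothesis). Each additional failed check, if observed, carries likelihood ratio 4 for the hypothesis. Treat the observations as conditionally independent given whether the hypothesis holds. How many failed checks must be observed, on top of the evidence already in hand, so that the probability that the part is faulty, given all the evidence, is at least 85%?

Prior odds = 7/493.
Combined Bayes factor of the evidence already in hand = 40 × 0.5 = 20.
Odds after that evidence = (7/493) × 20 = 140/493.
Target odds = 0.85/0.15 = 17/3.
Need 4ⁿ ≥ 17/3 ÷ (140/493) = 8381/420.
4² = 16 falls short of 8381/420 but 4³ = 64 reaches it, so n = 3.

3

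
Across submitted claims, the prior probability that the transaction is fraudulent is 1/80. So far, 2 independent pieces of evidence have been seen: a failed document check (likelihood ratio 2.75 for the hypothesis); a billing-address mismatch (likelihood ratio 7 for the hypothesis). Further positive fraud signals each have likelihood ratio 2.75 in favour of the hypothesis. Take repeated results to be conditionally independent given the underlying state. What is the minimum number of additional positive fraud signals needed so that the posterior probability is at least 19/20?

5

Prior odds = 0.0125/0.9875 = 1/79.
Combined Bayes factor of the evidence already in hand = 2.75 × 7 = 19.25.
Odds after that evidence = (1/79) × 19.25 = 77/316.
Target odds = 0.95/0.05 = 19.
Need 2.75ⁿ ≥ 19 ÷ (77/316) = 6004/77.
2.75⁴ = 57.19140625 falls short of 6004/77 but 2.75⁵ = 161051/1024 reaches it, so n = 5.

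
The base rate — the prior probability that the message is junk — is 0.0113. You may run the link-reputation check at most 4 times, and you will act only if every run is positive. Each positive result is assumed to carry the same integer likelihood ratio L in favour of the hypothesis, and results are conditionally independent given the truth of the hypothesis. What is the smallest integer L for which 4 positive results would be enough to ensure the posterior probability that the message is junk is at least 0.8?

5

Prior odds = 0.0113/0.9887 = 113/9887.
Target odds = 0.8/0.2 = 4.
Need L⁴ ≥ 4 ÷ (113/9887) = 39548/113.
4⁴ = 256 < 39548/113 ≤ 625 = 5⁴, so L = 5.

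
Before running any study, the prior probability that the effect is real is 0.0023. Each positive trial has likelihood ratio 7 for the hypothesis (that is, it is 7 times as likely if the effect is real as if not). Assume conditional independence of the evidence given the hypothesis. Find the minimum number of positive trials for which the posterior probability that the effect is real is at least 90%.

5

Prior odds: 0.0023 ÷ 0.9977 = 23/9977.
Likelihood ratio per positive trial = 7.
Target odds: 0.9 ÷ 0.1 = 9.
Need (23/9977) × 7ⁿ ≥ 9, i.e. 7ⁿ ≥ 89793/23.
7⁴ = 2401 falls short of 89793/23 but 7⁵ = 16807 reaches it, so n = 5.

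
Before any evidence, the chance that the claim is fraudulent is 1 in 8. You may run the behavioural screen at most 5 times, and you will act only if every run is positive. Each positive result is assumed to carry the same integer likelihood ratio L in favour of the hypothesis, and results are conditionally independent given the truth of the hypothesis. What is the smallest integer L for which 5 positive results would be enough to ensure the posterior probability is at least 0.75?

2

Prior odds = 0.125/0.875 = 1/7.
Target odds = 0.75/0.25 = 3.
Need L⁵ ≥ 3 ÷ (1/7) = 21.
1⁵ = 1 < 21 ≤ 32 = 2⁵, so L = 2.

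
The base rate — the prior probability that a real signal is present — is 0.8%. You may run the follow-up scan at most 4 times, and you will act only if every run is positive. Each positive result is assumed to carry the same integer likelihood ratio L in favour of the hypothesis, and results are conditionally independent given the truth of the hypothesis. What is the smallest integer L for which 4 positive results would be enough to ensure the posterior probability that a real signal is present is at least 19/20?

7

Prior odds = 0.008/0.992 = 1/124.
Target odds = 0.95/0.05 = 19.
Need L⁴ ≥ 19 ÷ (1/124) = 2356.
6⁴ = 1296 < 2356 ≤ 2401 = 7⁴, so L = 7.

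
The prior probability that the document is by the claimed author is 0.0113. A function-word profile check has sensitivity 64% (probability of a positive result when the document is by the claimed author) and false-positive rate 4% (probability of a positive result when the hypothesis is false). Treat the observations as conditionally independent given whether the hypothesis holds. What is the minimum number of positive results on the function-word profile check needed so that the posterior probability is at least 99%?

4

Prior odds = 0.0113/0.9887 = 113/9887.
Likelihood ratio of a positive result = 0.64/0.04 = 16.
Target odds: 0.99 ÷ 0.01 = 99.
Need (113/9887) × 16ⁿ ≥ 99, i.e. 16ⁿ ≥ 978813/113.
16³ = 4096 falls short of 978813/113 but 16⁴ = 65536 reaches it, so n = 4.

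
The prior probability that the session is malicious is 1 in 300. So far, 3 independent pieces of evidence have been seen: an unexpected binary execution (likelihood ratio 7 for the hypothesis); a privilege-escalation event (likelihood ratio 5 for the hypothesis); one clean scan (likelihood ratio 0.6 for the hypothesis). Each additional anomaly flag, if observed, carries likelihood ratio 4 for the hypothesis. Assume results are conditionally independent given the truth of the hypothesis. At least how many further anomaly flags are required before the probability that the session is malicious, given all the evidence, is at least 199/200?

Prior odds = (1/300)/(299/300) = 1/299.
Combined Bayes factor of the evidence already in hand = 7 × 5 × 0.6 = 21.
Odds after that evidence = (1/299) × 21 = 21/299.
Target odds = 0.995/0.005 = 199.
Need 4ⁿ ≥ 199 ÷ (21/299) = 59501/21.
4⁵ = 1024 falls short of 59501/21 but 4⁶ = 4096 reaches it, so n = 6.

6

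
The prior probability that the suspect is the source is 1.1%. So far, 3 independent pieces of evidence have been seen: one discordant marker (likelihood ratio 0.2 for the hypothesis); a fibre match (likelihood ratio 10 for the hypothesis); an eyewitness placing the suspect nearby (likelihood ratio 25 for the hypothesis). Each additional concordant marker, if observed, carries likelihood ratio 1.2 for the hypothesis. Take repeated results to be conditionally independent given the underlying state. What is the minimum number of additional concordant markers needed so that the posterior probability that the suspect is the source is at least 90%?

Prior odds = 0.011/0.989 = 11/989.
Combined Bayes factor of the evidence already in hand = 0.2 × 10 × 25 = 50.
Odds after that evidence = (11/989) × 50 = 550/989.
Target odds = 0.9/0.1 = 9.
Need 1.2ⁿ ≥ 9 ÷ (550/989) = 8901/550.
1.2¹⁵ ≈15.407 falls short of 8901/550 but 1.2¹⁶ ≈18.4884 reaches it, so n = 16.

16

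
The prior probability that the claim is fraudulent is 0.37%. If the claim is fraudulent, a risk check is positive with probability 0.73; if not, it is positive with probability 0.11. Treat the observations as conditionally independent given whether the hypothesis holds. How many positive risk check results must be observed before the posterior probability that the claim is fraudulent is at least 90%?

Prior odds = 0.0037/0.9963 = 37/9963.
Likelihood ratio of a positive = 0.73/0.11 = 73/11.
Target posterior odds = 0.9/0.1 = 9.
Need (37/9963) × (73/11)ⁿ ≥ 9, i.e. (73/11)ⁿ ≥ 89667/37.
(73/11)⁴ = 28398241/14641 falls short of 89667/37 but (73/11)⁵ ≈12872.1 reaches it, so n = 5.

5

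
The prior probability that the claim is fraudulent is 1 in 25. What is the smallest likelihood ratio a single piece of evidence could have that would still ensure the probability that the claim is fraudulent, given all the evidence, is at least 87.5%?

168

Prior odds = 0.04/0.96 = 1/24.
Target odds = 0.875/0.125 = 7.
Required Bayes factor = 7 ÷ (1/24) = 168.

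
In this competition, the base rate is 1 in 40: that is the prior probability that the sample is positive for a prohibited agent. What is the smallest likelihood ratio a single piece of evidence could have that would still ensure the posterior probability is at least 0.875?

273

Prior odds = 0.025/0.975 = 1/39.
Target odds = 0.875/0.125 = 7.
Required Bayes factor = 7 ÷ (1/39) = 273.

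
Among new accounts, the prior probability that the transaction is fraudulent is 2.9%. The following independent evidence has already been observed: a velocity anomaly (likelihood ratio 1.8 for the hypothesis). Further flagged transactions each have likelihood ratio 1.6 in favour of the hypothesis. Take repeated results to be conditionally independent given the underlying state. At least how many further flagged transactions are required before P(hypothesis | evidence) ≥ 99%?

Prior odds = 0.029/0.971 = 29/971.
Bayes factor of the evidence already in hand = 1.8.
Odds after that evidence = (29/971) × 1.8 = 261/4855.
Target odds = 0.99/0.01 = 99.
Need 1.6ⁿ ≥ 99 ÷ (261/4855) = 53405/29.
1.6¹⁵ ≈1152.92 falls short of 53405/29 but 1.6¹⁶ ≈1844.67 reaches it, so n = 16.

16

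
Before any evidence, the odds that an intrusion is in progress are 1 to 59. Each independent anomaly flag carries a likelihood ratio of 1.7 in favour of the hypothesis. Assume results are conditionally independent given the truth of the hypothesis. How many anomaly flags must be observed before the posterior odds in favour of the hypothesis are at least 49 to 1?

Prior odds = 1/59.
Likelihood ratio per anomaly flag = 1.7.
Target odds = 49.
Need (1/59) × 1.7ⁿ ≥ 49, i.e. 1.7ⁿ ≥ 2891.
1.7¹⁵ ≈2862.42 falls short of 2891 but 1.7¹⁶ ≈4866.12 reaches it, so n = 16.

16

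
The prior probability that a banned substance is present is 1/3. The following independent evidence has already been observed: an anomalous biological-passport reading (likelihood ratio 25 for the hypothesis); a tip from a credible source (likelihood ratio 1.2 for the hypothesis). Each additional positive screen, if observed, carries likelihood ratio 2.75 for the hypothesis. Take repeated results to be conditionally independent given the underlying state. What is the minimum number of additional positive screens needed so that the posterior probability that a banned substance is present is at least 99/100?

2

Prior odds = (1/3)/(2/3) = 0.5.
Combined Bayes factor of the evidence already in hand = 25 × 1.2 = 30.
Odds after that evidence = 0.5 × 30 = 15.
Target odds = 0.99/0.01 = 99.
Need 2.75ⁿ ≥ 99 ÷ 15 = 6.6.
2.75¹ = 2.75 falls short of 6.6 but 2.75² = 7.5625 reaches it, so n = 2.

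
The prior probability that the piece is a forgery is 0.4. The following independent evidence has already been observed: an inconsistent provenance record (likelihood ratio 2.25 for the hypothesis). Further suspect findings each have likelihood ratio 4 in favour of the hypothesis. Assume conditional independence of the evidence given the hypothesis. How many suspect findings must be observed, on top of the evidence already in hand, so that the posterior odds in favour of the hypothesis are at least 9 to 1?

2

Prior odds = 0.4/0.6 = 2/3.
Bayes factor of the evidence already in hand = 2.25.
Odds after that evidence = (2/3) × 2.25 = 1.5.
Target odds = 9.
Need 4ⁿ ≥ 9 ÷ 1.5 = 6.
4¹ = 4 falls short of 6 but 4² = 16 reaches it, so n = 2.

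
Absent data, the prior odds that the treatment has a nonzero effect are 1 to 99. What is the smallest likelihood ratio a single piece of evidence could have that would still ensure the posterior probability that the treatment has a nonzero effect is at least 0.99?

Prior odds = 1/99.
Target odds = 0.99/0.01 = 99.
Required Bayes factor = 99 ÷ (1/99) = 9801.

9801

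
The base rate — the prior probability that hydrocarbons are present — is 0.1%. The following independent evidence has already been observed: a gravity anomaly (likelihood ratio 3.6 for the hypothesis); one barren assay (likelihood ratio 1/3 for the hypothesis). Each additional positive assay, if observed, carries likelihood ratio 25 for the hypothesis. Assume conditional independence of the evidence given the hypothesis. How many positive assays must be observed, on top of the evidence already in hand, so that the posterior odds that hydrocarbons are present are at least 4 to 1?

Prior odds = 0.001/0.999 = 1/999.
Combined Bayes factor of the evidence already in hand = 3.6 × (1/3) = 1.2.
Odds after that evidence = (1/999) × 1.2 = 2/1665.
Target odds = 4.
Need 25ⁿ ≥ 4 ÷ (2/1665) = 3330.
25² = 625 falls short of 3330 but 25³ = 15625 reaches it, so n = 3.

3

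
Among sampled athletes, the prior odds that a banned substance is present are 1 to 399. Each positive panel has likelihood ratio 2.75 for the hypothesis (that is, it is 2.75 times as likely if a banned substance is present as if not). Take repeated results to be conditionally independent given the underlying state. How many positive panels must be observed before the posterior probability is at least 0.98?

10

Prior odds = 1/399.
Likelihood ratio per positive panel = 2.75.
Target odds: 0.98 ÷ 0.02 = 49.
Require 2.75ⁿ ≥ 49 ÷ (1/399) = 19551.
2.75⁹ ≈8994.86 falls short of 19551 but 2.75¹⁰ ≈24735.9 reaches it, so n = 10.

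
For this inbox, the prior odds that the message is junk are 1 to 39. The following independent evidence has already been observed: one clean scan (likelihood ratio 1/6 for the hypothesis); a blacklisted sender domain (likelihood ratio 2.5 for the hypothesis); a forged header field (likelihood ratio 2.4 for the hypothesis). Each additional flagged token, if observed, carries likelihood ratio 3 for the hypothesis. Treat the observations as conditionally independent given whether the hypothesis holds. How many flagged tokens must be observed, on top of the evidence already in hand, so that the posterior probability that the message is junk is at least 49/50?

Prior odds = 1/39.
Combined Bayes factor of the evidence already in hand = (1/6) × 2.5 × 2.4 = 1.
Odds after that evidence = (1/39) × 1 = 1/39.
Target odds = 0.98/0.02 = 49.
Need 3ⁿ ≥ 49 ÷ (1/39) = 1911.
3⁶ = 729 falls short of 1911 but 3⁷ = 2187 reaches it, so n = 7.

7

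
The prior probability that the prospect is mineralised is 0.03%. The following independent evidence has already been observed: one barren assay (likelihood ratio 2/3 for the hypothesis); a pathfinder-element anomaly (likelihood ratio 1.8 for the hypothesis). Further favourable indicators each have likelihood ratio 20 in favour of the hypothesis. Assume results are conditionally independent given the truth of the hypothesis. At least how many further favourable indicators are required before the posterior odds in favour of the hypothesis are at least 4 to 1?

4

Prior odds = 0.0003/0.9997 = 3/9997.
Combined Bayes factor of the evidence already in hand = (2/3) × 1.8 = 1.2.
Odds after that evidence = (3/9997) × 1.2 = 18/49985.
Target odds = 4.
Need 20ⁿ ≥ 4 ÷ (18/49985) = 99970/9.
20³ = 8000 falls short of 99970/9 but 20⁴ = 160000 reaches it, so n = 4.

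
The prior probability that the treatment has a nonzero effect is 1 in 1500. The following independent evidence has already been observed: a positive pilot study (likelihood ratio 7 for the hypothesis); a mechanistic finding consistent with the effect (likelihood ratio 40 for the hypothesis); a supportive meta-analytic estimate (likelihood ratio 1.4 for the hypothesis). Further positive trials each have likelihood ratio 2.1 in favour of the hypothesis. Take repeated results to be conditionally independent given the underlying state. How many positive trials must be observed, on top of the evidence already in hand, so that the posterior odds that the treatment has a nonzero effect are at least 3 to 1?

4

Prior odds = (1/1500)/(1499/1500) = 1/1499.
Combined Bayes factor of the evidence already in hand = 7 × 40 × 1.4 = 392.
Odds after that evidence = (1/1499) × 392 = 392/1499.
Target odds = 3.
Need 2.1ⁿ ≥ 3 ÷ (392/1499) = 4497/392.
2.1³ = 9.261 falls short of 4497/392 but 2.1⁴ = 19.4481 reaches it, so n = 4.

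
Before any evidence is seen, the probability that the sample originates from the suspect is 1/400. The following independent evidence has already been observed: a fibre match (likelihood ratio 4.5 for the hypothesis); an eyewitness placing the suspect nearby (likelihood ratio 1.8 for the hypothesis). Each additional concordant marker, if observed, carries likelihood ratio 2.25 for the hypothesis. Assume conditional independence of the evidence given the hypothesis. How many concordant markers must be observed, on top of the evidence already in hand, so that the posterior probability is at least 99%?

11

Prior odds = 0.0025/0.9975 = 1/399.
Combined Bayes factor of the evidence already in hand = 4.5 × 1.8 = 8.1.
Odds after that evidence = (1/399) × 8.1 = 27/1330.
Target odds = 0.99/0.01 = 99.
Need 2.25ⁿ ≥ 99 ÷ (27/1330) = 14630/3.
2.25¹⁰ ≈3325.26 falls short of 14630/3 but 2.25¹¹ ≈7481.83 reaches it, so n = 11.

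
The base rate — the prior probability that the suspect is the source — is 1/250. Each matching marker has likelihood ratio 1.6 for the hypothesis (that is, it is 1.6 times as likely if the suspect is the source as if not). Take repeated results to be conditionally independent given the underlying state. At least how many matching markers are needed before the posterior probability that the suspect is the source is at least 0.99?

22

Prior odds = 0.004/0.996 = 1/249.
Likelihood ratio per matching marker = 1.6.
Target odds: 0.99 ÷ 0.01 = 99.
Need (1/249) × 1.6ⁿ ≥ 99, i.e. 1.6ⁿ ≥ 24651.
1.6²¹ ≈19342.8 falls short of 24651 but 1.6²² ≈30948.5 reaches it, so n = 22.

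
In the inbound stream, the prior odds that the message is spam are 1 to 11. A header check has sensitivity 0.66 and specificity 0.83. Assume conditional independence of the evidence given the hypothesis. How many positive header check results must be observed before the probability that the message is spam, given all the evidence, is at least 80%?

3

Prior odds = 1/11.
False-positive rate = 1 − 0.83 = 0.17; likelihood ratio of a positive = 0.66/0.17 = 66/17.
Target odds: 0.8 ÷ 0.2 = 4.
Require (66/17)ⁿ ≥ 4 ÷ (1/11) = 44.
(66/17)² = 4356/289 falls short of 44 but (66/17)³ = 287496/4913 reaches it, so n = 3.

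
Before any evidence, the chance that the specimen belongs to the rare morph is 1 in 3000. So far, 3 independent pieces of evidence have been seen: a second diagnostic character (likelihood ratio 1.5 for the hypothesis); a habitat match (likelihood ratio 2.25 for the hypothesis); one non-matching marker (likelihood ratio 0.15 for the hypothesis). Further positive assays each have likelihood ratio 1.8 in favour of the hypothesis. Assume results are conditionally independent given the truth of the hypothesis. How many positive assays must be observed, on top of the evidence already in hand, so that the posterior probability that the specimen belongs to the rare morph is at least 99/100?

Prior odds = (1/3000)/(2999/3000) = 1/2999.
Combined Bayes factor of the evidence already in hand = 1.5 × 2.25 × 0.15 = 0.50625.
Odds after that evidence = (1/2999) × 0.50625 = 81/479840.
Target odds = 0.99/0.01 = 99.
Need 1.8ⁿ ≥ 99 ÷ (81/479840) = 5278240/9.
1.8²² ≈413043 falls short of 5278240/9 but 1.8²³ ≈743477 reaches it, so n = 23.

23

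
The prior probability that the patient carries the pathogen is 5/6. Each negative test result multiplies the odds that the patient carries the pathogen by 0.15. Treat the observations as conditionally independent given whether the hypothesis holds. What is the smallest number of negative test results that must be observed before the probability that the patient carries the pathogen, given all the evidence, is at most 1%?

Prior odds = (5/6)/(1/6) = 5.
Likelihood ratio per negative test result = 0.15.
Target posterior odds = 0.01/0.99 = 1/99.
Require 0.15ⁿ ≤ 1/99 ÷ 5 = 1/495.
0.15³ = 0.003375 is still above 1/495 but 0.15⁴ = 81/160000 is at or below it, so n = 4.

4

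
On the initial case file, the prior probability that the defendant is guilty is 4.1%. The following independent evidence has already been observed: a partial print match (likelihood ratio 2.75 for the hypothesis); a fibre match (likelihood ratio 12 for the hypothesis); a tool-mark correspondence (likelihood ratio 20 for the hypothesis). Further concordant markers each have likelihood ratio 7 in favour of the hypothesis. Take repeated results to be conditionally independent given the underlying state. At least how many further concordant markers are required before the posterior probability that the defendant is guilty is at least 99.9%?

Prior odds = 0.041/0.959 = 41/959.
Combined Bayes factor of the evidence already in hand = 2.75 × 12 × 20 = 660.
Odds after that evidence = (41/959) × 660 = 27060/959.
Target odds = 0.999/0.001 = 999.
Need 7ⁿ ≥ 999 ÷ (27060/959) = 319347/9020.
7¹ = 7 falls short of 319347/9020 but 7² = 49 reaches it, so n = 2.

2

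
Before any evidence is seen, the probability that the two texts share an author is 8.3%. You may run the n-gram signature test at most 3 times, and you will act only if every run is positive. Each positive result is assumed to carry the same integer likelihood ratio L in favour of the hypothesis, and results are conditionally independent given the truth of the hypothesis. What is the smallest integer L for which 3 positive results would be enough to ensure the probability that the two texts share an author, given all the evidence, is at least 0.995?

14

Prior odds = 0.083/0.917 = 83/917.
Target odds = 0.995/0.005 = 199.
Need L³ ≥ 199 ÷ (83/917) = 182483/83.
13³ = 2197 < 182483/83 ≤ 2744 = 14³, so L = 14.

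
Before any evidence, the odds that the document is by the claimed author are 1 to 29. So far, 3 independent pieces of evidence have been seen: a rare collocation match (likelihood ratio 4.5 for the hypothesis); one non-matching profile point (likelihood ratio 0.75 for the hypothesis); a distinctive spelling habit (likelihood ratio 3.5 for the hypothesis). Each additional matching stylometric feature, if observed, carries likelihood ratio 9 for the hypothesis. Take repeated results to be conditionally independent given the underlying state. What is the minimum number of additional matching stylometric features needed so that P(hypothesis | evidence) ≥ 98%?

Prior odds = 1/29.
Combined Bayes factor of the evidence already in hand = 4.5 × 0.75 × 3.5 = 11.8125.
Odds after that evidence = (1/29) × 11.8125 = 189/464.
Target odds = 0.98/0.02 = 49.
Need 9ⁿ ≥ 49 ÷ (189/464) = 3248/27.
9² = 81 falls short of 3248/27 but 9³ = 729 reaches it, so n = 3.

3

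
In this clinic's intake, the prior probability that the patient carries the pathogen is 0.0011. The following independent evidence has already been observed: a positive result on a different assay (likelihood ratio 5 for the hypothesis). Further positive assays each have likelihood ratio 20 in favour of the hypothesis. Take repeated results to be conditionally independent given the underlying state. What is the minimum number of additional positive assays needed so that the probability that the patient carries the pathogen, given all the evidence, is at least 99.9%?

Prior odds = 0.0011/0.9989 = 11/9989.
Bayes factor of the evidence already in hand = 5.
Odds after that evidence = (11/9989) × 5 = 55/9989.
Target odds = 0.999/0.001 = 999.
Need 20ⁿ ≥ 999 ÷ (55/9989) = 9979011/55.
20⁴ = 160000 falls short of 9979011/55 but 20⁵ = 3200000 reaches it, so n = 5.

5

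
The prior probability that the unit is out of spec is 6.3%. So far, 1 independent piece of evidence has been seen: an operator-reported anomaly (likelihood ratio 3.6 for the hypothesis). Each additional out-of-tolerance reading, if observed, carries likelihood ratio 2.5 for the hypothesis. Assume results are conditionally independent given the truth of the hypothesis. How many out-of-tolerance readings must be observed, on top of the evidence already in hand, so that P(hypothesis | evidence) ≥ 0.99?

7

Prior odds = 0.063/0.937 = 63/937.
Bayes factor of the evidence already in hand = 3.6.
Odds after that evidence = (63/937) × 3.6 = 1134/4685.
Target odds = 0.99/0.01 = 99.
Need 2.5ⁿ ≥ 99 ÷ (1134/4685) = 51535/126.
2.5⁶ = 244.140625 falls short of 51535/126 but 2.5⁷ = 610.3515625 reaches it, so n = 7.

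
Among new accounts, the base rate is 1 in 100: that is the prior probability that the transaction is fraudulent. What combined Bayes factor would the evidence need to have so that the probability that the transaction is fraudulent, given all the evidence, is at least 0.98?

4851

Prior odds = 0.01/0.99 = 1/99.
Target odds = 0.98/0.02 = 49.
Required Bayes factor = 49 ÷ (1/99) = 4851.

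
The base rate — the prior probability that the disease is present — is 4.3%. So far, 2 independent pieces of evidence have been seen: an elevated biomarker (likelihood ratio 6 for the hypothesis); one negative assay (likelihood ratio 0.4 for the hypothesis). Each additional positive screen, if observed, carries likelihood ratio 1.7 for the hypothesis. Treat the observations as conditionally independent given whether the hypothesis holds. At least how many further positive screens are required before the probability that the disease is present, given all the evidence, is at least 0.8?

Prior odds = 0.043/0.957 = 43/957.
Combined Bayes factor of the evidence already in hand = 6 × 0.4 = 2.4.
Odds after that evidence = (43/957) × 2.4 = 172/1595.
Target odds = 0.8/0.2 = 4.
Need 1.7ⁿ ≥ 4 ÷ (172/1595) = 1595/43.
1.7⁶ = 24137569/1000000 falls short of 1595/43 but 1.7⁷ = 410338673/10000000 reaches it, so n = 7.

7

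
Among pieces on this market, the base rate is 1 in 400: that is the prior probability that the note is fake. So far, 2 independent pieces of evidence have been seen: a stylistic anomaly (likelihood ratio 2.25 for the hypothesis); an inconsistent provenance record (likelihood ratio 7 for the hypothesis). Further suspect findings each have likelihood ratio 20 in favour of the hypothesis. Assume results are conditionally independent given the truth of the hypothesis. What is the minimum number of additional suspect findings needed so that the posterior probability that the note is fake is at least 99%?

Prior odds = 0.0025/0.9975 = 1/399.
Combined Bayes factor of the evidence already in hand = 2.25 × 7 = 15.75.
Odds after that evidence = (1/399) × 15.75 = 3/76.
Target odds = 0.99/0.01 = 99.
Need 20ⁿ ≥ 99 ÷ (3/76) = 2508.
20² = 400 falls short of 2508 but 20³ = 8000 reaches it, so n = 3.

3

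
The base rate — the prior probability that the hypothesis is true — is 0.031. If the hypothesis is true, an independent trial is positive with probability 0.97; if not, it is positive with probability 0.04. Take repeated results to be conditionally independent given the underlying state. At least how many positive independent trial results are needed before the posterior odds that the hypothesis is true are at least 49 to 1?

Prior odds = 0.031/0.969 = 31/969.
Likelihood ratio of a positive = 0.97/0.04 = 24.25.
Target odds = 49.
Need (31/969) × 24.25ⁿ ≥ 49, i.e. 24.25ⁿ ≥ 47481/31.
24.25² = 588.0625 falls short of 47481/31 but 24.25³ = 912673/64 reaches it, so n = 3.

3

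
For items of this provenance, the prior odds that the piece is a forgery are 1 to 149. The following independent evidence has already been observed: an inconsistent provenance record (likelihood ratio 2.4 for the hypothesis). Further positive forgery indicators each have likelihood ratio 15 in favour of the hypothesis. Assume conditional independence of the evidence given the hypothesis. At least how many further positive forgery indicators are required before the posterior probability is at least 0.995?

Prior odds = 1/149.
Bayes factor of the evidence already in hand = 2.4.
Odds after that evidence = (1/149) × 2.4 = 12/745.
Target odds = 0.995/0.005 = 199.
Need 15ⁿ ≥ 199 ÷ (12/745) = 148255/12.
15³ = 3375 falls short of 148255/12 but 15⁴ = 50625 reaches it, so n = 4.

4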